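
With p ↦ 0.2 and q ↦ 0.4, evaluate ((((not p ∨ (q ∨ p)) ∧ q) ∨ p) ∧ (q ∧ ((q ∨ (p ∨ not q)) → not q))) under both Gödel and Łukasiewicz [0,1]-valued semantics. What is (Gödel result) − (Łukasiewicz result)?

Gödel evaluation:
  not p: Gödel ¬ of 0.2 = 0 (operand ≠ 0)
  (q ∨ p) = max(0.4, 0.2) = 0.4
  (not p ∨ (q ∨ p)) = max(0, 0.4) = 0.4
  ((not p ∨ (q ∨ p)) ∧ q) = min(0.4, 0.4) = 0.4
  (((not p ∨ (q ∨ p)) ∧ q) ∨ p) = max(0.4, 0.2) = 0.4
  not q: Gödel ¬ of 0.4 = 0 (operand ≠ 0)
  (p ∨ not q) = max(0.2, 0) = 0.2
  (q ∨ (p ∨ not q)) = max(0.4, 0.2) = 0.4
  not q: Gödel ¬ of 0.4 = 0 (operand ≠ 0)
  ((q ∨ (p ∨ not q)) → not q): 0.4 > 0, so result = 0
  (q ∧ ((q ∨ (p ∨ not q)) → not q)) = min(0.4, 0) = 0
  ((((not p ∨ (q ∨ p)) ∧ q) ∨ p) ∧ (q ∧ ((q ∨ (p ∨ not q)) → not q))) = min(0.4, 0) = 0
  Gödel value = 0
Łukasiewicz evaluation:
  not p: Łukasiewicz ¬ gives 1 − 0.2 = 0.8
  (q ∨ p) = max(0.4, 0.2) = 0.4
  (not p ∨ (q ∨ p)) = max(0.8, 0.4) = 0.8
  ((not p ∨ (q ∨ p)) ∧ q) = min(0.8, 0.4) = 0.4
  (((not p ∨ (q ∨ p)) ∧ q) ∨ p) = max(0.4, 0.2) = 0.4
  not q: Łukasiewicz ¬ gives 1 − 0.4 = 0.6
  (p ∨ not q) = max(0.2, 0.6) = 0.6
  (q ∨ (p ∨ not q)) = max(0.4, 0.6) = 0.6
  not q: Łukasiewicz ¬ gives 1 − 0.4 = 0.6
  ((q ∨ (p ∨ not q)) → not q): min(1, 1 − 0.6 + 0.6) = 1
  (q ∧ ((q ∨ (p ∨ not q)) → not q)) = min(0.4, 1) = 0.4
  ((((not p ∨ (q ∨ p)) ∧ q) ∨ p) ∧ (q ∧ ((q ∨ (p ∨ not q)) → not q))) = min(0.4, 0.4) = 0.4
  Łukasiewicz value = 0.4
Difference: 0 − 0.4 = -0.40

-0.40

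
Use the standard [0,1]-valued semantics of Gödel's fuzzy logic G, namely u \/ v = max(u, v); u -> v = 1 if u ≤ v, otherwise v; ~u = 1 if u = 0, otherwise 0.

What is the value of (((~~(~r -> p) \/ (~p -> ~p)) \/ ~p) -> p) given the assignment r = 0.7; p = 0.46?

~r: Gödel ¬ of 0.7 = 0 (operand ≠ 0)
(~r -> p): 0 ≤ 0.46, so result = 1
~(~r -> p): Gödel ¬ of 1 = 0 (operand ≠ 0)
~~(~r -> p): Gödel ¬ of 0 = 1 (operand is 0)
~p: Gödel ¬ of 0.46 = 0 (operand ≠ 0)
~p: Gödel ¬ of 0.46 = 0 (operand ≠ 0)
(~p -> ~p): 0 ≤ 0, so result = 1
(~~(~r -> p) \/ (~p -> ~p)) = max(1, 1) = 1
~p: Gödel ¬ of 0.46 = 0 (operand ≠ 0)
((~~(~r -> p) \/ (~p -> ~p)) \/ ~p) = max(1, 0) = 1
(((~~(~r -> p) \/ (~p -> ~p)) \/ ~p) -> p): 1 > 0.46, so result = 0.46

0.46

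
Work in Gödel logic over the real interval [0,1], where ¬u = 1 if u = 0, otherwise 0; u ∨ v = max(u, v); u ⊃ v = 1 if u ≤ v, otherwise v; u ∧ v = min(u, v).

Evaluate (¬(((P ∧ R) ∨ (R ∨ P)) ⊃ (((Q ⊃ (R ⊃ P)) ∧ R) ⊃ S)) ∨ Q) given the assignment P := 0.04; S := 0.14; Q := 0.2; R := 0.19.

0.20

(P ∧ R) = min(0.04, 0.19) = 0.04
(R ∨ P) = max(0.19, 0.04) = 0.19
((P ∧ R) ∨ (R ∨ P)) = max(0.04, 0.19) = 0.19
(R ⊃ P): 0.19 > 0.04, so result = 0.04
(Q ⊃ (R ⊃ P)): 0.2 > 0.04, so result = 0.04
((Q ⊃ (R ⊃ P)) ∧ R) = min(0.04, 0.19) = 0.04
(((Q ⊃ (R ⊃ P)) ∧ R) ⊃ S): 0.04 ≤ 0.14, so result = 1
(((P ∧ R) ∨ (R ∨ P)) ⊃ (((Q ⊃ (R ⊃ P)) ∧ R) ⊃ S)): 0.19 ≤ 1, so result = 1
¬(((P ∧ R) ∨ (R ∨ P)) ⊃ (((Q ⊃ (R ⊃ P)) ∧ R) ⊃ S)): Gödel ¬ of 1 = 0 (operand ≠ 0)
(¬(((P ∧ R) ∨ (R ∨ P)) ⊃ (((Q ⊃ (R ⊃ P)) ∧ R) ⊃ S)) ∨ Q) = max(0, 0.2) = 0.2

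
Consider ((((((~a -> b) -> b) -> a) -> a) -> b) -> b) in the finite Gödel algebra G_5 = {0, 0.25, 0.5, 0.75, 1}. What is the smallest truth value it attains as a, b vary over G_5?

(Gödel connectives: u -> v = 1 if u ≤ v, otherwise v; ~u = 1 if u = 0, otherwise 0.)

The minimum is attained at a = 0.25, b = 0.25:
  ~a: Gödel ¬ of 0.25 = 0 (operand ≠ 0)
  (~a -> b): 0 ≤ 0.25, so result = 1
  ((~a -> b) -> b): 1 > 0.25, so result = 0.25
  (((~a -> b) -> b) -> a): 0.25 ≤ 0.25, so result = 1
  ((((~a -> b) -> b) -> a) -> a): 1 > 0.25, so result = 0.25
  (((((~a -> b) -> b) -> a) -> a) -> b): 0.25 ≤ 0.25, so result = 1
  ((((((~a -> b) -> b) -> a) -> a) -> b) -> b): 1 > 0.25, so result = 0.25
Checking all 25 assignments confirms none give a value below 0.25.

0.25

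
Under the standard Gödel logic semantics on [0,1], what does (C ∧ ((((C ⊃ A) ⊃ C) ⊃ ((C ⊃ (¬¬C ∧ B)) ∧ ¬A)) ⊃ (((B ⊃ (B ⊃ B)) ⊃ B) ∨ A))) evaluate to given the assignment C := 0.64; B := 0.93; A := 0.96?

(C ⊃ A): 0.64 ≤ 0.96, so result = 1
((C ⊃ A) ⊃ C): 1 > 0.64, so result = 0.64
¬C: Gödel ¬ of 0.64 = 0 (operand ≠ 0)
¬¬C: Gödel ¬ of 0 = 1 (operand is 0)
(¬¬C ∧ B) = min(1, 0.93) = 0.93
(C ⊃ (¬¬C ∧ B)): 0.64 ≤ 0.93, so result = 1
¬A: Gödel ¬ of 0.96 = 0 (operand ≠ 0)
((C ⊃ (¬¬C ∧ B)) ∧ ¬A) = min(1, 0) = 0
(((C ⊃ A) ⊃ C) ⊃ ((C ⊃ (¬¬C ∧ B)) ∧ ¬A)): 0.64 > 0, so result = 0
(B ⊃ B): 0.93 ≤ 0.93, so result = 1
(B ⊃ (B ⊃ B)): 0.93 ≤ 1, so result = 1
((B ⊃ (B ⊃ B)) ⊃ B): 1 > 0.93, so result = 0.93
(((B ⊃ (B ⊃ B)) ⊃ B) ∨ A) = max(0.93, 0.96) = 0.96
((((C ⊃ A) ⊃ C) ⊃ ((C ⊃ (¬¬C ∧ B)) ∧ ¬A)) ⊃ (((B ⊃ (B ⊃ B)) ⊃ B) ∨ A)): 0 ≤ 0.96, so result = 1
(C ∧ ((((C ⊃ A) ⊃ C) ⊃ ((C ⊃ (¬¬C ∧ B)) ∧ ¬A)) ⊃ (((B ⊃ (B ⊃ B)) ⊃ B) ∨ A))) = min(0.64, 1) = 0.64

0.64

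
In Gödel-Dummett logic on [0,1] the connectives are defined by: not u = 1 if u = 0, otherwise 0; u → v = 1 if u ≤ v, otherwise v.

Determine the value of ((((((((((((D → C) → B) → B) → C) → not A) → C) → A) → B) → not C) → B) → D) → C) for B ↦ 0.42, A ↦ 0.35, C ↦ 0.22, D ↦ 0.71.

(D → C): 0.71 > 0.22, so result = 0.22
((D → C) → B): 0.22 ≤ 0.42, so result = 1
(((D → C) → B) → B): 1 > 0.42, so result = 0.42
((((D → C) → B) → B) → C): 0.42 > 0.22, so result = 0.22
not A: Gödel ¬ of 0.35 = 0 (operand ≠ 0)
(((((D → C) → B) → B) → C) → not A): 0.22 > 0, so result = 0
((((((D → C) → B) → B) → C) → not A) → C): 0 ≤ 0.22, so result = 1
(((((((D → C) → B) → B) → C) → not A) → C) → A): 1 > 0.35, so result = 0.35
((((((((D → C) → B) → B) → C) → not A) → C) → A) → B): 0.35 ≤ 0.42, so result = 1
not C: Gödel ¬ of 0.22 = 0 (operand ≠ 0)
(((((((((D → C) → B) → B) → C) → not A) → C) → A) → B) → not C): 1 > 0, so result = 0
((((((((((D → C) → B) → B) → C) → not A) → C) → A) → B) → not C) → B): 0 ≤ 0.42, so result = 1
(((((((((((D → C) → B) → B) → C) → not A) → C) → A) → B) → not C) → B) → D): 1 > 0.71, so result = 0.71
((((((((((((D → C) → B) → B) → C) → not A) → C) → A) → B) → not C) → B) → D) → C): 0.71 > 0.22, so result = 0.22

0.22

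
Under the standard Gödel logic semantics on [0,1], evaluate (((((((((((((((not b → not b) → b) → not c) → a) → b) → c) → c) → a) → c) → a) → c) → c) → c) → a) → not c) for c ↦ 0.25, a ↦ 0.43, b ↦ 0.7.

not b: Gödel ¬ of 0.7 = 0 (operand ≠ 0)
not b: Gödel ¬ of 0.7 = 0 (operand ≠ 0)
(not b → not b): 0 ≤ 0, so result = 1
((not b → not b) → b): 1 > 0.7, so result = 0.7
not c: Gödel ¬ of 0.25 = 0 (operand ≠ 0)
(((not b → not b) → b) → not c): 0.7 > 0, so result = 0
((((not b → not b) → b) → not c) → a): 0 ≤ 0.43, so result = 1
(((((not b → not b) → b) → not c) → a) → b): 1 > 0.7, so result = 0.7
((((((not b → not b) → b) → not c) → a) → b) → c): 0.7 > 0.25, so result = 0.25
(((((((not b → not b) → b) → not c) → a) → b) → c) → c): 0.25 ≤ 0.25, so result = 1
((((((((not b → not b) → b) → not c) → a) → b) → c) → c) → a): 1 > 0.43, so result = 0.43
(((((((((not b → not b) → b) → not c) → a) → b) → c) → c) → a) → c): 0.43 > 0.25, so result = 0.25
((((((((((not b → not b) → b) → not c) → a) → b) → c) → c) → a) → c) → a): 0.25 ≤ 0.43, so result = 1
(((((((((((not b → not b) → b) → not c) → a) → b) → c) → c) → a) → c) → a) → c): 1 > 0.25, so result = 0.25
((((((((((((not b → not b) → b) → not c) → a) → b) → c) → c) → a) → c) → a) → c) → c): 0.25 ≤ 0.25, so result = 1
(((((((((((((not b → not b) → b) → not c) → a) → b) → c) → c) → a) → c) → a) → c) → c) → c): 1 > 0.25, so result = 0.25
((((((((((((((not b → not b) → b) → not c) → a) → b) → c) → c) → a) → c) → a) → c) → c) → c) → a): 0.25 ≤ 0.43, so result = 1
not c: Gödel ¬ of 0.25 = 0 (operand ≠ 0)
(((((((((((((((not b → not b) → b) → not c) → a) → b) → c) → c) → a) → c) → a) → c) → c) → c) → a) → not c): 1 > 0, so result = 0

0.00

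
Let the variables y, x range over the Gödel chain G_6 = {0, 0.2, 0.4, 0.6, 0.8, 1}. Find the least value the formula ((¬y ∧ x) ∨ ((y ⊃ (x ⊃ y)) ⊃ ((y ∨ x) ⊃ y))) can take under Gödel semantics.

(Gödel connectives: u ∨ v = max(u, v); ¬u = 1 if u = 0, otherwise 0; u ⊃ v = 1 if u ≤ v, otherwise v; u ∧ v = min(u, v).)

0.20

The minimum is attained at y = 0, x = 0.2:
  ¬y: Gödel ¬ of 0 = 1 (operand is 0)
  (¬y ∧ x) = min(1, 0.2) = 0.2
  (x ⊃ y): 0.2 > 0, so result = 0
  (y ⊃ (x ⊃ y)): 0 ≤ 0, so result = 1
  (y ∨ x) = max(0, 0.2) = 0.2
  ((y ∨ x) ⊃ y): 0.2 > 0, so result = 0
  ((y ⊃ (x ⊃ y)) ⊃ ((y ∨ x) ⊃ y)): 1 > 0, so result = 0
  ((¬y ∧ x) ∨ ((y ⊃ (x ⊃ y)) ⊃ ((y ∨ x) ⊃ y))) = max(0.2, 0) = 0.2
Checking all 36 assignments confirms none give a value below 0.20.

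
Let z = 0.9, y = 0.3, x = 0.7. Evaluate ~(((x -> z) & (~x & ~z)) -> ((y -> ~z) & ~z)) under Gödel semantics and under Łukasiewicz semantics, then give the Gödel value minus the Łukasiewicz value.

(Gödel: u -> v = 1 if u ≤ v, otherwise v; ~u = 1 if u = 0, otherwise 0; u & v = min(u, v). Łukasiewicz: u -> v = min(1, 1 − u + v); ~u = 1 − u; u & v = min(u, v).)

Gödel evaluation:
  (x -> z): 0.7 ≤ 0.9, so result = 1
  ~x: Gödel ¬ of 0.7 = 0 (operand ≠ 0)
  ~z: Gödel ¬ of 0.9 = 0 (operand ≠ 0)
  (~x & ~z) = min(0, 0) = 0
  ((x -> z) & (~x & ~z)) = min(1, 0) = 0
  ~z: Gödel ¬ of 0.9 = 0 (operand ≠ 0)
  (y -> ~z): 0.3 > 0, so result = 0
  ~z: Gödel ¬ of 0.9 = 0 (operand ≠ 0)
  ((y -> ~z) & ~z) = min(0, 0) = 0
  (((x -> z) & (~x & ~z)) -> ((y -> ~z) & ~z)): 0 ≤ 0, so result = 1
  ~(((x -> z) & (~x & ~z)) -> ((y -> ~z) & ~z)): Gödel ¬ of 1 = 0 (operand ≠ 0)
  Gödel value = 0
Łukasiewicz evaluation:
  (x -> z): min(1, 1 − 0.7 + 0.9) = 1
  ~x: Łukasiewicz ¬ gives 1 − 0.7 = 0.3
  ~z: Łukasiewicz ¬ gives 1 − 0.9 = 0.1
  (~x & ~z) = min(0.3, 0.1) = 0.1
  ((x -> z) & (~x & ~z)) = min(1, 0.1) = 0.1
  ~z: Łukasiewicz ¬ gives 1 − 0.9 = 0.1
  (y -> ~z): min(1, 1 − 0.3 + 0.1) = 0.8
  ~z: Łukasiewicz ¬ gives 1 − 0.9 = 0.1
  ((y -> ~z) & ~z) = min(0.8, 0.1) = 0.1
  (((x -> z) & (~x & ~z)) -> ((y -> ~z) & ~z)): min(1, 1 − 0.1 + 0.1) = 1
  ~(((x -> z) & (~x & ~z)) -> ((y -> ~z) & ~z)): Łukasiewicz ¬ gives 1 − 1 = 0
  Łukasiewicz value = 0
Difference: 0 − 0 = 0.00

0.00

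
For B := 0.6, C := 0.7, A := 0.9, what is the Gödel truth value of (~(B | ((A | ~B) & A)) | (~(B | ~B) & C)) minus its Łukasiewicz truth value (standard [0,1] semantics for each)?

-0.40

Gödel evaluation:
  ~B: Gödel ¬ of 0.6 = 0 (operand ≠ 0)
  (A | ~B) = max(0.9, 0) = 0.9
  ((A | ~B) & A) = min(0.9, 0.9) = 0.9
  (B | ((A | ~B) & A)) = max(0.6, 0.9) = 0.9
  ~(B | ((A | ~B) & A)): Gödel ¬ of 0.9 = 0 (operand ≠ 0)
  ~B: Gödel ¬ of 0.6 = 0 (operand ≠ 0)
  (B | ~B) = max(0.6, 0) = 0.6
  ~(B | ~B): Gödel ¬ of 0.6 = 0 (operand ≠ 0)
  (~(B | ~B) & C) = min(0, 0.7) = 0
  (~(B | ((A | ~B) & A)) | (~(B | ~B) & C)) = max(0, 0) = 0
  Gödel value = 0
Łukasiewicz evaluation:
  ~B: Łukasiewicz ¬ gives 1 − 0.6 = 0.4
  (A | ~B) = max(0.9, 0.4) = 0.9
  ((A | ~B) & A) = min(0.9, 0.9) = 0.9
  (B | ((A | ~B) & A)) = max(0.6, 0.9) = 0.9
  ~(B | ((A | ~B) & A)): Łukasiewicz ¬ gives 1 − 0.9 = 0.1
  ~B: Łukasiewicz ¬ gives 1 − 0.6 = 0.4
  (B | ~B) = max(0.6, 0.4) = 0.6
  ~(B | ~B): Łukasiewicz ¬ gives 1 − 0.6 = 0.4
  (~(B | ~B) & C) = min(0.4, 0.7) = 0.4
  (~(B | ((A | ~B) & A)) | (~(B | ~B) & C)) = max(0.1, 0.4) = 0.4
  Łukasiewicz value = 0.4
Difference: 0 − 0.4 = -0.40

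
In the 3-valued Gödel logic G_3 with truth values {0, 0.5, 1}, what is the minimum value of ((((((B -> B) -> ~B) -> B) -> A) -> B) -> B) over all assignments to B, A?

0.50

The minimum is attained at B = 0.5, A = 0:
  (B -> B): 0.5 ≤ 0.5, so result = 1
  ~B: Gödel ¬ of 0.5 = 0 (operand ≠ 0)
  ((B -> B) -> ~B): 1 > 0, so result = 0
  (((B -> B) -> ~B) -> B): 0 ≤ 0.5, so result = 1
  ((((B -> B) -> ~B) -> B) -> A): 1 > 0, so result = 0
  (((((B -> B) -> ~B) -> B) -> A) -> B): 0 ≤ 0.5, so result = 1
  ((((((B -> B) -> ~B) -> B) -> A) -> B) -> B): 1 > 0.5, so result = 0.5
Checking all 9 assignments confirms none give a value below 0.50.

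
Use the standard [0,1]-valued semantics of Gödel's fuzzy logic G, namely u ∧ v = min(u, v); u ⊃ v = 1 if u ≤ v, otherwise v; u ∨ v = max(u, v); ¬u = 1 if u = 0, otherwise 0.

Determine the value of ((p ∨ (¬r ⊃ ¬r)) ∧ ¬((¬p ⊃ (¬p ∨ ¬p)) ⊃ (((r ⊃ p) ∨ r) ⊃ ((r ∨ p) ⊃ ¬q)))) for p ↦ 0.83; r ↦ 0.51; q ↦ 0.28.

¬r: Gödel ¬ of 0.51 = 0 (operand ≠ 0)
¬r: Gödel ¬ of 0.51 = 0 (operand ≠ 0)
(¬r ⊃ ¬r): 0 ≤ 0, so result = 1
(p ∨ (¬r ⊃ ¬r)) = max(0.83, 1) = 1
¬p: Gödel ¬ of 0.83 = 0 (operand ≠ 0)
¬p: Gödel ¬ of 0.83 = 0 (operand ≠ 0)
¬p: Gödel ¬ of 0.83 = 0 (operand ≠ 0)
(¬p ∨ ¬p) = max(0, 0) = 0
(¬p ⊃ (¬p ∨ ¬p)): 0 ≤ 0, so result = 1
(r ⊃ p): 0.51 ≤ 0.83, so result = 1
((r ⊃ p) ∨ r) = max(1, 0.51) = 1
(r ∨ p) = max(0.51, 0.83) = 0.83
¬q: Gödel ¬ of 0.28 = 0 (operand ≠ 0)
((r ∨ p) ⊃ ¬q): 0.83 > 0, so result = 0
(((r ⊃ p) ∨ r) ⊃ ((r ∨ p) ⊃ ¬q)): 1 > 0, so result = 0
((¬p ⊃ (¬p ∨ ¬p)) ⊃ (((r ⊃ p) ∨ r) ⊃ ((r ∨ p) ⊃ ¬q))): 1 > 0, so result = 0
¬((¬p ⊃ (¬p ∨ ¬p)) ⊃ (((r ⊃ p) ∨ r) ⊃ ((r ∨ p) ⊃ ¬q))): Gödel ¬ of 0 = 1 (operand is 0)
((p ∨ (¬r ⊃ ¬r)) ∧ ¬((¬p ⊃ (¬p ∨ ¬p)) ⊃ (((r ⊃ p) ∨ r) ⊃ ((r ∨ p) ⊃ ¬q)))) = min(1, 1) = 1

1.00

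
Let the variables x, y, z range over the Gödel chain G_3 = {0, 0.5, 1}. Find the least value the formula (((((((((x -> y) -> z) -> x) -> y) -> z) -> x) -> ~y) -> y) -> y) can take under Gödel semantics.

0.50

The minimum is attained at x = 0, y = 0.5, z = 0:
  (x -> y): 0 ≤ 0.5, so result = 1
  ((x -> y) -> z): 1 > 0, so result = 0
  (((x -> y) -> z) -> x): 0 ≤ 0, so result = 1
  ((((x -> y) -> z) -> x) -> y): 1 > 0.5, so result = 0.5
  (((((x -> y) -> z) -> x) -> y) -> z): 0.5 > 0, so result = 0
  ((((((x -> y) -> z) -> x) -> y) -> z) -> x): 0 ≤ 0, so result = 1
  ~y: Gödel ¬ of 0.5 = 0 (operand ≠ 0)
  (((((((x -> y) -> z) -> x) -> y) -> z) -> x) -> ~y): 1 > 0, so result = 0
  ((((((((x -> y) -> z) -> x) -> y) -> z) -> x) -> ~y) -> y): 0 ≤ 0.5, so result = 1
  (((((((((x -> y) -> z) -> x) -> y) -> z) -> x) -> ~y) -> y) -> y): 1 > 0.5, so result = 0.5
Checking all 27 assignments confirms none give a value below 0.50.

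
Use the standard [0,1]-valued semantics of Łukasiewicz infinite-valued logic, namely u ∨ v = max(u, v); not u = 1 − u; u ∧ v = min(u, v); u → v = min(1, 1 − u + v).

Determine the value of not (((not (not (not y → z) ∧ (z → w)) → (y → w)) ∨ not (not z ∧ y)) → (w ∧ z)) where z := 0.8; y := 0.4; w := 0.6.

0.40

not y: Łukasiewicz ¬ gives 1 − 0.4 = 0.6
(not y → z): min(1, 1 − 0.6 + 0.8) = 1
not (not y → z): Łukasiewicz ¬ gives 1 − 1 = 0
(z → w): min(1, 1 − 0.8 + 0.6) = 0.8
(not (not y → z) ∧ (z → w)) = min(0, 0.8) = 0
not (not (not y → z) ∧ (z → w)): Łukasiewicz ¬ gives 1 − 0 = 1
(y → w): min(1, 1 − 0.4 + 0.6) = 1
(not (not (not y → z) ∧ (z → w)) → (y → w)): min(1, 1 − 1 + 1) = 1
not z: Łukasiewicz ¬ gives 1 − 0.8 = 0.2
(not z ∧ y) = min(0.2, 0.4) = 0.2
not (not z ∧ y): Łukasiewicz ¬ gives 1 − 0.2 = 0.8
((not (not (not y → z) ∧ (z → w)) → (y → w)) ∨ not (not z ∧ y)) = max(1, 0.8) = 1
(w ∧ z) = min(0.6, 0.8) = 0.6
(((not (not (not y → z) ∧ (z → w)) → (y → w)) ∨ not (not z ∧ y)) → (w ∧ z)): min(1, 1 − 1 + 0.6) = 0.6
not (((not (not (not y → z) ∧ (z → w)) → (y → w)) ∨ not (not z ∧ y)) → (w ∧ z)): Łukasiewicz ¬ gives 1 − 0.6 = 0.4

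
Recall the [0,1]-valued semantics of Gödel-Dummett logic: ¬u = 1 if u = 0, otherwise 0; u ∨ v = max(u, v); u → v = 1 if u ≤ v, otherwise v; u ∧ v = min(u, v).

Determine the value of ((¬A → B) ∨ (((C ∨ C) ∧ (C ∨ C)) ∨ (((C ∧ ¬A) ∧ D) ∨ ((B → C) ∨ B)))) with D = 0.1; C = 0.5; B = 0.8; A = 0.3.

1.00

¬A: Gödel ¬ of 0.3 = 0 (operand ≠ 0)
(¬A → B): 0 ≤ 0.8, so result = 1
(C ∨ C) = max(0.5, 0.5) = 0.5
(C ∨ C) = max(0.5, 0.5) = 0.5
((C ∨ C) ∧ (C ∨ C)) = min(0.5, 0.5) = 0.5
¬A: Gödel ¬ of 0.3 = 0 (operand ≠ 0)
(C ∧ ¬A) = min(0.5, 0) = 0
((C ∧ ¬A) ∧ D) = min(0, 0.1) = 0
(B → C): 0.8 > 0.5, so result = 0.5
((B → C) ∨ B) = max(0.5, 0.8) = 0.8
(((C ∧ ¬A) ∧ D) ∨ ((B → C) ∨ B)) = max(0, 0.8) = 0.8
(((C ∨ C) ∧ (C ∨ C)) ∨ (((C ∧ ¬A) ∧ D) ∨ ((B → C) ∨ B))) = max(0.5, 0.8) = 0.8
((¬A → B) ∨ (((C ∨ C) ∧ (C ∨ C)) ∨ (((C ∧ ¬A) ∧ D) ∨ ((B → C) ∨ B)))) = max(1, 0.8) = 1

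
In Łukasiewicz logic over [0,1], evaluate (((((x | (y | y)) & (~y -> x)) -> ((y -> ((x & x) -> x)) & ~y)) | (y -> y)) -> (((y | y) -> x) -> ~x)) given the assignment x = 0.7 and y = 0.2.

(y | y) = max(0.2, 0.2) = 0.2
(x | (y | y)) = max(0.7, 0.2) = 0.7
~y: Łukasiewicz ¬ gives 1 − 0.2 = 0.8
(~y -> x): min(1, 1 − 0.8 + 0.7) = 0.9
((x | (y | y)) & (~y -> x)) = min(0.7, 0.9) = 0.7
(x & x) = min(0.7, 0.7) = 0.7
((x & x) -> x): min(1, 1 − 0.7 + 0.7) = 1
(y -> ((x & x) -> x)): min(1, 1 − 0.2 + 1) = 1
~y: Łukasiewicz ¬ gives 1 − 0.2 = 0.8
((y -> ((x & x) -> x)) & ~y) = min(1, 0.8) = 0.8
(((x | (y | y)) & (~y -> x)) -> ((y -> ((x & x) -> x)) & ~y)): min(1, 1 − 0.7 + 0.8) = 1
(y -> y): min(1, 1 − 0.2 + 0.2) = 1
((((x | (y | y)) & (~y -> x)) -> ((y -> ((x & x) -> x)) & ~y)) | (y -> y)) = max(1, 1) = 1
(y | y) = max(0.2, 0.2) = 0.2
((y | y) -> x): min(1, 1 − 0.2 + 0.7) = 1
~x: Łukasiewicz ¬ gives 1 − 0.7 = 0.3
(((y | y) -> x) -> ~x): min(1, 1 − 1 + 0.3) = 0.3
(((((x | (y | y)) & (~y -> x)) -> ((y -> ((x & x) -> x)) & ~y)) | (y -> y)) -> (((y | y) -> x) -> ~x)): min(1, 1 − 1 + 0.3) = 0.3

0.30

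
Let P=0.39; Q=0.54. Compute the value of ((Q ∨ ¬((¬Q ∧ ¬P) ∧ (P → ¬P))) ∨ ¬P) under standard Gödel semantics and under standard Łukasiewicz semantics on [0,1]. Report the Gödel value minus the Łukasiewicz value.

Gödel evaluation:
  ¬Q: Gödel ¬ of 0.54 = 0 (operand ≠ 0)
  ¬P: Gödel ¬ of 0.39 = 0 (operand ≠ 0)
  (¬Q ∧ ¬P) = min(0, 0) = 0
  ¬P: Gödel ¬ of 0.39 = 0 (operand ≠ 0)
  (P → ¬P): 0.39 > 0, so result = 0
  ((¬Q ∧ ¬P) ∧ (P → ¬P)) = min(0, 0) = 0
  ¬((¬Q ∧ ¬P) ∧ (P → ¬P)): Gödel ¬ of 0 = 1 (operand is 0)
  (Q ∨ ¬((¬Q ∧ ¬P) ∧ (P → ¬P))) = max(0.54, 1) = 1
  ¬P: Gödel ¬ of 0.39 = 0 (operand ≠ 0)
  ((Q ∨ ¬((¬Q ∧ ¬P) ∧ (P → ¬P))) ∨ ¬P) = max(1, 0) = 1
  Gödel value = 1
Łukasiewicz evaluation:
  ¬Q: Łukasiewicz ¬ gives 1 − 0.54 = 0.46
  ¬P: Łukasiewicz ¬ gives 1 − 0.39 = 0.61
  (¬Q ∧ ¬P) = min(0.46, 0.61) = 0.46
  ¬P: Łukasiewicz ¬ gives 1 − 0.39 = 0.61
  (P → ¬P): min(1, 1 − 0.39 + 0.61) = 1
  ((¬Q ∧ ¬P) ∧ (P → ¬P)) = min(0.46, 1) = 0.46
  ¬((¬Q ∧ ¬P) ∧ (P → ¬P)): Łukasiewicz ¬ gives 1 − 0.46 = 0.54
  (Q ∨ ¬((¬Q ∧ ¬P) ∧ (P → ¬P))) = max(0.54, 0.54) = 0.54
  ¬P: Łukasiewicz ¬ gives 1 − 0.39 = 0.61
  ((Q ∨ ¬((¬Q ∧ ¬P) ∧ (P → ¬P))) ∨ ¬P) = max(0.54, 0.61) = 0.61
  Łukasiewicz value = 0.61
Difference: 1 − 0.61 = 0.39

0.39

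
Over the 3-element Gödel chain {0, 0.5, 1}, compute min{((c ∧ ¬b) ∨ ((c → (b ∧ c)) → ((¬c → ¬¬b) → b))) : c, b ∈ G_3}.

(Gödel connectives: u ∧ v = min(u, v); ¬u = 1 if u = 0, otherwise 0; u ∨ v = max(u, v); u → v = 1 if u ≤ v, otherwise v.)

The minimum is attained at c = 0, b = 0.5:
  ¬b: Gödel ¬ of 0.5 = 0 (operand ≠ 0)
  (c ∧ ¬b) = min(0, 0) = 0
  (b ∧ c) = min(0.5, 0) = 0
  (c → (b ∧ c)): 0 ≤ 0, so result = 1
  ¬c: Gödel ¬ of 0 = 1 (operand is 0)
  ¬b: Gödel ¬ of 0.5 = 0 (operand ≠ 0)
  ¬¬b: Gödel ¬ of 0 = 1 (operand is 0)
  (¬c → ¬¬b): 1 ≤ 1, so result = 1
  ((¬c → ¬¬b) → b): 1 > 0.5, so result = 0.5
  ((c → (b ∧ c)) → ((¬c → ¬¬b) → b)): 1 > 0.5, so result = 0.5
  ((c ∧ ¬b) ∨ ((c → (b ∧ c)) → ((¬c → ¬¬b) → b))) = max(0, 0.5) = 0.5
Checking all 9 assignments confirms none give a value below 0.50.

0.50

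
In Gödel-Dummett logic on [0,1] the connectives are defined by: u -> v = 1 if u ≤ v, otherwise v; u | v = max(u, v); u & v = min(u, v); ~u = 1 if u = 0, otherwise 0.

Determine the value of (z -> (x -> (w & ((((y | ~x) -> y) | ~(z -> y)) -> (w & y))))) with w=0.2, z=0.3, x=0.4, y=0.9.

~x: Gödel ¬ of 0.4 = 0 (operand ≠ 0)
(y | ~x) = max(0.9, 0) = 0.9
((y | ~x) -> y): 0.9 ≤ 0.9, so result = 1
(z -> y): 0.3 ≤ 0.9, so result = 1
~(z -> y): Gödel ¬ of 1 = 0 (operand ≠ 0)
(((y | ~x) -> y) | ~(z -> y)) = max(1, 0) = 1
(w & y) = min(0.2, 0.9) = 0.2
((((y | ~x) -> y) | ~(z -> y)) -> (w & y)): 1 > 0.2, so result = 0.2
(w & ((((y | ~x) -> y) | ~(z -> y)) -> (w & y))) = min(0.2, 0.2) = 0.2
(x -> (w & ((((y | ~x) -> y) | ~(z -> y)) -> (w & y)))): 0.4 > 0.2, so result = 0.2
(z -> (x -> (w & ((((y | ~x) -> y) | ~(z -> y)) -> (w & y))))): 0.3 > 0.2, so result = 0.2

0.20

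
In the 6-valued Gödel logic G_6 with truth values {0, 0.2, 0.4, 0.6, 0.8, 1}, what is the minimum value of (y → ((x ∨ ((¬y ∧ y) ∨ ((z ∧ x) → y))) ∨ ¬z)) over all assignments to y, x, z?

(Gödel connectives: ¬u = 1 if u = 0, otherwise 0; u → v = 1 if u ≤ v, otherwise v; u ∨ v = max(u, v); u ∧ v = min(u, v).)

1.00

Every assignment gives 1. For instance at y = 0, x = 0, z = 0:
  ¬y: Gödel ¬ of 0 = 1 (operand is 0)
  (¬y ∧ y) = min(1, 0) = 0
  (z ∧ x) = min(0, 0) = 0
  ((z ∧ x) → y): 0 ≤ 0, so result = 1
  ((¬y ∧ y) ∨ ((z ∧ x) → y)) = max(0, 1) = 1
  (x ∨ ((¬y ∧ y) ∨ ((z ∧ x) → y))) = max(0, 1) = 1
  ¬z: Gödel ¬ of 0 = 1 (operand is 0)
  ((x ∨ ((¬y ∧ y) ∨ ((z ∧ x) → y))) ∨ ¬z) = max(1, 1) = 1
  (y → ((x ∨ ((¬y ∧ y) ∨ ((z ∧ x) → y))) ∨ ¬z)): 0 ≤ 1, so result = 1
All 216 assignments give value 1 — the formula is a G_6-tautology.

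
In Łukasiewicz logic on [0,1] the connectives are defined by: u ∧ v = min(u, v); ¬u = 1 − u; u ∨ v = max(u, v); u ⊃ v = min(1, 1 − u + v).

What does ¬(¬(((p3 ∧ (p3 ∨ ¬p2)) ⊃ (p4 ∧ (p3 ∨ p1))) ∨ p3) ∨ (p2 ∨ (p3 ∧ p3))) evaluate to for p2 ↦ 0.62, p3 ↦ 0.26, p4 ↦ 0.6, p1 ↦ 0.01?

0.38

¬p2: Łukasiewicz ¬ gives 1 − 0.62 = 0.38
(p3 ∨ ¬p2) = max(0.26, 0.38) = 0.38
(p3 ∧ (p3 ∨ ¬p2)) = min(0.26, 0.38) = 0.26
(p3 ∨ p1) = max(0.26, 0.01) = 0.26
(p4 ∧ (p3 ∨ p1)) = min(0.6, 0.26) = 0.26
((p3 ∧ (p3 ∨ ¬p2)) ⊃ (p4 ∧ (p3 ∨ p1))): min(1, 1 − 0.26 + 0.26) = 1
(((p3 ∧ (p3 ∨ ¬p2)) ⊃ (p4 ∧ (p3 ∨ p1))) ∨ p3) = max(1, 0.26) = 1
¬(((p3 ∧ (p3 ∨ ¬p2)) ⊃ (p4 ∧ (p3 ∨ p1))) ∨ p3): Łukasiewicz ¬ gives 1 − 1 = 0
(p3 ∧ p3) = min(0.26, 0.26) = 0.26
(p2 ∨ (p3 ∧ p3)) = max(0.62, 0.26) = 0.62
(¬(((p3 ∧ (p3 ∨ ¬p2)) ⊃ (p4 ∧ (p3 ∨ p1))) ∨ p3) ∨ (p2 ∨ (p3 ∧ p3))) = max(0, 0.62) = 0.62
¬(¬(((p3 ∧ (p3 ∨ ¬p2)) ⊃ (p4 ∧ (p3 ∨ p1))) ∨ p3) ∨ (p2 ∨ (p3 ∧ p3))): Łukasiewicz ¬ gives 1 − 0.62 = 0.38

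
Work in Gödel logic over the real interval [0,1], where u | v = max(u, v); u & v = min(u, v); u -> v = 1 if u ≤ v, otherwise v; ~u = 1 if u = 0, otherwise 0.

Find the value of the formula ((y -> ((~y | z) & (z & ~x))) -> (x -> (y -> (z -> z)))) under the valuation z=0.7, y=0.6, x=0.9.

~y: Gödel ¬ of 0.6 = 0 (operand ≠ 0)
(~y | z) = max(0, 0.7) = 0.7
~x: Gödel ¬ of 0.9 = 0 (operand ≠ 0)
(z & ~x) = min(0.7, 0) = 0
((~y | z) & (z & ~x)) = min(0.7, 0) = 0
(y -> ((~y | z) & (z & ~x))): 0.6 > 0, so result = 0
(z -> z): 0.7 ≤ 0.7, so result = 1
(y -> (z -> z)): 0.6 ≤ 1, so result = 1
(x -> (y -> (z -> z))): 0.9 ≤ 1, so result = 1
((y -> ((~y | z) & (z & ~x))) -> (x -> (y -> (z -> z)))): 0 ≤ 1, so result = 1

1.00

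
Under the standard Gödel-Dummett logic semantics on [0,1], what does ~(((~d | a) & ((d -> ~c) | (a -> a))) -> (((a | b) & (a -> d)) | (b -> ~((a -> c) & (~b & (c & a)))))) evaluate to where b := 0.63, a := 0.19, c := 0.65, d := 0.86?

~d: Gödel ¬ of 0.86 = 0 (operand ≠ 0)
(~d | a) = max(0, 0.19) = 0.19
~c: Gödel ¬ of 0.65 = 0 (operand ≠ 0)
(d -> ~c): 0.86 > 0, so result = 0
(a -> a): 0.19 ≤ 0.19, so result = 1
((d -> ~c) | (a -> a)) = max(0, 1) = 1
((~d | a) & ((d -> ~c) | (a -> a))) = min(0.19, 1) = 0.19
(a | b) = max(0.19, 0.63) = 0.63
(a -> d): 0.19 ≤ 0.86, so result = 1
((a | b) & (a -> d)) = min(0.63, 1) = 0.63
(a -> c): 0.19 ≤ 0.65, so result = 1
~b: Gödel ¬ of 0.63 = 0 (operand ≠ 0)
(c & a) = min(0.65, 0.19) = 0.19
(~b & (c & a)) = min(0, 0.19) = 0
((a -> c) & (~b & (c & a))) = min(1, 0) = 0
~((a -> c) & (~b & (c & a))): Gödel ¬ of 0 = 1 (operand is 0)
(b -> ~((a -> c) & (~b & (c & a)))): 0.63 ≤ 1, so result = 1
(((a | b) & (a -> d)) | (b -> ~((a -> c) & (~b & (c & a))))) = max(0.63, 1) = 1
(((~d | a) & ((d -> ~c) | (a -> a))) -> (((a | b) & (a -> d)) | (b -> ~((a -> c) & (~b & (c & a)))))): 0.19 ≤ 1, so result = 1
~(((~d | a) & ((d -> ~c) | (a -> a))) -> (((a | b) & (a -> d)) | (b -> ~((a -> c) & (~b & (c & a)))))): Gödel ¬ of 1 = 0 (operand ≠ 0)

0.00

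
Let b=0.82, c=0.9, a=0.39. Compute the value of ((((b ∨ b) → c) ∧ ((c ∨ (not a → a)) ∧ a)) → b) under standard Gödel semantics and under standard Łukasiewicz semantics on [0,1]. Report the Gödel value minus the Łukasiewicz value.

Gödel evaluation:
  (b ∨ b) = max(0.82, 0.82) = 0.82
  ((b ∨ b) → c): 0.82 ≤ 0.9, so result = 1
  not a: Gödel ¬ of 0.39 = 0 (operand ≠ 0)
  (not a → a): 0 ≤ 0.39, so result = 1
  (c ∨ (not a → a)) = max(0.9, 1) = 1
  ((c ∨ (not a → a)) ∧ a) = min(1, 0.39) = 0.39
  (((b ∨ b) → c) ∧ ((c ∨ (not a → a)) ∧ a)) = min(1, 0.39) = 0.39
  ((((b ∨ b) → c) ∧ ((c ∨ (not a → a)) ∧ a)) → b): 0.39 ≤ 0.82, so result = 1
  Gödel value = 1
Łukasiewicz evaluation:
  (b ∨ b) = max(0.82, 0.82) = 0.82
  ((b ∨ b) → c): min(1, 1 − 0.82 + 0.9) = 1
  not a: Łukasiewicz ¬ gives 1 − 0.39 = 0.61
  (not a → a): min(1, 1 − 0.61 + 0.39) = 0.78
  (c ∨ (not a → a)) = max(0.9, 0.78) = 0.9
  ((c ∨ (not a → a)) ∧ a) = min(0.9, 0.39) = 0.39
  (((b ∨ b) → c) ∧ ((c ∨ (not a → a)) ∧ a)) = min(1, 0.39) = 0.39
  ((((b ∨ b) → c) ∧ ((c ∨ (not a → a)) ∧ a)) → b): min(1, 1 − 0.39 + 0.82) = 1
  Łukasiewicz value = 1
Difference: 1 − 1 = 0.00

0.00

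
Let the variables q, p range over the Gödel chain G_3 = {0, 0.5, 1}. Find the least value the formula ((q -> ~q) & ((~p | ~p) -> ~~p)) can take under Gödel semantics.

0.00

The minimum is attained at q = 0, p = 0:
  ~q: Gödel ¬ of 0 = 1 (operand is 0)
  (q -> ~q): 0 ≤ 1, so result = 1
  ~p: Gödel ¬ of 0 = 1 (operand is 0)
  ~p: Gödel ¬ of 0 = 1 (operand is 0)
  (~p | ~p) = max(1, 1) = 1
  ~p: Gödel ¬ of 0 = 1 (operand is 0)
  ~~p: Gödel ¬ of 1 = 0 (operand ≠ 0)
  ((~p | ~p) -> ~~p): 1 > 0, so result = 0
  ((q -> ~q) & ((~p | ~p) -> ~~p)) = min(1, 0) = 0
Checking all 9 assignments confirms none give a value below 0.00.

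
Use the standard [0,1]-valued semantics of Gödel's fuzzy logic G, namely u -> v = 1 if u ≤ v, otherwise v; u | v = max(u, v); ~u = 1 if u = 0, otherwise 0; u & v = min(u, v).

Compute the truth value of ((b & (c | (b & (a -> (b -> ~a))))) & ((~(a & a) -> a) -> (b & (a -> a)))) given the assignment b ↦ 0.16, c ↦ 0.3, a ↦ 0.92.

~a: Gödel ¬ of 0.92 = 0 (operand ≠ 0)
(b -> ~a): 0.16 > 0, so result = 0
(a -> (b -> ~a)): 0.92 > 0, so result = 0
(b & (a -> (b -> ~a))) = min(0.16, 0) = 0
(c | (b & (a -> (b -> ~a)))) = max(0.3, 0) = 0.3
(b & (c | (b & (a -> (b -> ~a))))) = min(0.16, 0.3) = 0.16
(a & a) = min(0.92, 0.92) = 0.92
~(a & a): Gödel ¬ of 0.92 = 0 (operand ≠ 0)
(~(a & a) -> a): 0 ≤ 0.92, so result = 1
(a -> a): 0.92 ≤ 0.92, so result = 1
(b & (a -> a)) = min(0.16, 1) = 0.16
((~(a & a) -> a) -> (b & (a -> a))): 1 > 0.16, so result = 0.16
((b & (c | (b & (a -> (b -> ~a))))) & ((~(a & a) -> a) -> (b & (a -> a)))) = min(0.16, 0.16) = 0.16

0.16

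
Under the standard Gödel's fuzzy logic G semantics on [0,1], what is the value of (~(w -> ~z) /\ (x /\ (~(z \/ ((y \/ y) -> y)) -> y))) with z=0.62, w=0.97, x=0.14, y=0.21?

0.14

~z: Gödel ¬ of 0.62 = 0 (operand ≠ 0)
(w -> ~z): 0.97 > 0, so result = 0
~(w -> ~z): Gödel ¬ of 0 = 1 (operand is 0)
(y \/ y) = max(0.21, 0.21) = 0.21
((y \/ y) -> y): 0.21 ≤ 0.21, so result = 1
(z \/ ((y \/ y) -> y)) = max(0.62, 1) = 1
~(z \/ ((y \/ y) -> y)): Gödel ¬ of 1 = 0 (operand ≠ 0)
(~(z \/ ((y \/ y) -> y)) -> y): 0 ≤ 0.21, so result = 1
(x /\ (~(z \/ ((y \/ y) -> y)) -> y)) = min(0.14, 1) = 0.14
(~(w -> ~z) /\ (x /\ (~(z \/ ((y \/ y) -> y)) -> y))) = min(1, 0.14) = 0.14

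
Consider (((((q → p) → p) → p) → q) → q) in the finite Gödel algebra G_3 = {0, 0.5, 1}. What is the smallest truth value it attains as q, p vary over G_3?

0.50

The minimum is attained at q = 0.5, p = 0:
  (q → p): 0.5 > 0, so result = 0
  ((q → p) → p): 0 ≤ 0, so result = 1
  (((q → p) → p) → p): 1 > 0, so result = 0
  ((((q → p) → p) → p) → q): 0 ≤ 0.5, so result = 1
  (((((q → p) → p) → p) → q) → q): 1 > 0.5, so result = 0.5
Checking all 9 assignments confirms none give a value below 0.50.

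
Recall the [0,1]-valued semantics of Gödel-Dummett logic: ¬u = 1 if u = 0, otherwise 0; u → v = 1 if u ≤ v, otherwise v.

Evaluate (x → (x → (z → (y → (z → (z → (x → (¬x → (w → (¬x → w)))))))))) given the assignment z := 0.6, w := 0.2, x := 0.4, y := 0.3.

1.00

¬x: Gödel ¬ of 0.4 = 0 (operand ≠ 0)
¬x: Gödel ¬ of 0.4 = 0 (operand ≠ 0)
(¬x → w): 0 ≤ 0.2, so result = 1
(w → (¬x → w)): 0.2 ≤ 1, so result = 1
(¬x → (w → (¬x → w))): 0 ≤ 1, so result = 1
(x → (¬x → (w → (¬x → w)))): 0.4 ≤ 1, so result = 1
(z → (x → (¬x → (w → (¬x → w))))): 0.6 ≤ 1, so result = 1
(z → (z → (x → (¬x → (w → (¬x → w)))))): 0.6 ≤ 1, so result = 1
(y → (z → (z → (x → (¬x → (w → (¬x → w))))))): 0.3 ≤ 1, so result = 1
(z → (y → (z → (z → (x → (¬x → (w → (¬x → w)))))))): 0.6 ≤ 1, so result = 1
(x → (z → (y → (z → (z → (x → (¬x → (w → (¬x → w))))))))): 0.4 ≤ 1, so result = 1
(x → (x → (z → (y → (z → (z → (x → (¬x → (w → (¬x → w)))))))))): 0.4 ≤ 1, so result = 1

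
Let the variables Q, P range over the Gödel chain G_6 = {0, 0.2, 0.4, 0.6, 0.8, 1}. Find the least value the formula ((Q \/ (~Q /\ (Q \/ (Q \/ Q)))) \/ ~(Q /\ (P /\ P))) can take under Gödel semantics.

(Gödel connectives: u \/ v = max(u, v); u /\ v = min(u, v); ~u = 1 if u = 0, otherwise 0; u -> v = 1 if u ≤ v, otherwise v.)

The minimum is attained at Q = 0.2, P = 0.2:
  ~Q: Gödel ¬ of 0.2 = 0 (operand ≠ 0)
  (Q \/ Q) = max(0.2, 0.2) = 0.2
  (Q \/ (Q \/ Q)) = max(0.2, 0.2) = 0.2
  (~Q /\ (Q \/ (Q \/ Q))) = min(0, 0.2) = 0
  (Q \/ (~Q /\ (Q \/ (Q \/ Q)))) = max(0.2, 0) = 0.2
  (P /\ P) = min(0.2, 0.2) = 0.2
  (Q /\ (P /\ P)) = min(0.2, 0.2) = 0.2
  ~(Q /\ (P /\ P)): Gödel ¬ of 0.2 = 0 (operand ≠ 0)
  ((Q \/ (~Q /\ (Q \/ (Q \/ Q)))) \/ ~(Q /\ (P /\ P))) = max(0.2, 0) = 0.2
Checking all 36 assignments confirms none give a value below 0.20.

0.20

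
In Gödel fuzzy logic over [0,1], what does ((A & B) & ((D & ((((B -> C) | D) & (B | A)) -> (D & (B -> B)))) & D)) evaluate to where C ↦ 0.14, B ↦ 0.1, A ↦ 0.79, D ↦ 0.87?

(A & B) = min(0.79, 0.1) = 0.1
(B -> C): 0.1 ≤ 0.14, so result = 1
((B -> C) | D) = max(1, 0.87) = 1
(B | A) = max(0.1, 0.79) = 0.79
(((B -> C) | D) & (B | A)) = min(1, 0.79) = 0.79
(B -> B): 0.1 ≤ 0.1, so result = 1
(D & (B -> B)) = min(0.87, 1) = 0.87
((((B -> C) | D) & (B | A)) -> (D & (B -> B))): 0.79 ≤ 0.87, so result = 1
(D & ((((B -> C) | D) & (B | A)) -> (D & (B -> B)))) = min(0.87, 1) = 0.87
((D & ((((B -> C) | D) & (B | A)) -> (D & (B -> B)))) & D) = min(0.87, 0.87) = 0.87
((A & B) & ((D & ((((B -> C) | D) & (B | A)) -> (D & (B -> B)))) & D)) = min(0.1, 0.87) = 0.1

0.10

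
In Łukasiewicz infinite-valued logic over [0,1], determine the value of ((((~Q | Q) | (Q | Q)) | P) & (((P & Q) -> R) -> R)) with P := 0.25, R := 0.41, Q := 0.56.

0.41

~Q: Łukasiewicz ¬ gives 1 − 0.56 = 0.44
(~Q | Q) = max(0.44, 0.56) = 0.56
(Q | Q) = max(0.56, 0.56) = 0.56
((~Q | Q) | (Q | Q)) = max(0.56, 0.56) = 0.56
(((~Q | Q) | (Q | Q)) | P) = max(0.56, 0.25) = 0.56
(P & Q) = min(0.25, 0.56) = 0.25
((P & Q) -> R): min(1, 1 − 0.25 + 0.41) = 1
(((P & Q) -> R) -> R): min(1, 1 − 1 + 0.41) = 0.41
((((~Q | Q) | (Q | Q)) | P) & (((P & Q) -> R) -> R)) = min(0.56, 0.41) = 0.41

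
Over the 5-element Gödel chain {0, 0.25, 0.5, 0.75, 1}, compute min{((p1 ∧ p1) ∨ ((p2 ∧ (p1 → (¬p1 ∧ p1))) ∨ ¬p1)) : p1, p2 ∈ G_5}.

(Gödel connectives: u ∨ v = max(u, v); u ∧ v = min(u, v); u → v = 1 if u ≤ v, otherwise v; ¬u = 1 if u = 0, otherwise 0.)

0.25

The minimum is attained at p1 = 0.25, p2 = 0:
  (p1 ∧ p1) = min(0.25, 0.25) = 0.25
  ¬p1: Gödel ¬ of 0.25 = 0 (operand ≠ 0)
  (¬p1 ∧ p1) = min(0, 0.25) = 0
  (p1 → (¬p1 ∧ p1)): 0.25 > 0, so result = 0
  (p2 ∧ (p1 → (¬p1 ∧ p1))) = min(0, 0) = 0
  ¬p1: Gödel ¬ of 0.25 = 0 (operand ≠ 0)
  ((p2 ∧ (p1 → (¬p1 ∧ p1))) ∨ ¬p1) = max(0, 0) = 0
  ((p1 ∧ p1) ∨ ((p2 ∧ (p1 → (¬p1 ∧ p1))) ∨ ¬p1)) = max(0.25, 0) = 0.25
Checking all 25 assignments confirms none give a value below 0.25.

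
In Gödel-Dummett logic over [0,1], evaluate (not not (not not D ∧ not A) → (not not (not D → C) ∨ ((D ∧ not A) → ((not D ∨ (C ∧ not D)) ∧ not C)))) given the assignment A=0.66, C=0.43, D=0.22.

not D: Gödel ¬ of 0.22 = 0 (operand ≠ 0)
not not D: Gödel ¬ of 0 = 1 (operand is 0)
not A: Gödel ¬ of 0.66 = 0 (operand ≠ 0)
(not not D ∧ not A) = min(1, 0) = 0
not (not not D ∧ not A): Gödel ¬ of 0 = 1 (operand is 0)
not not (not not D ∧ not A): Gödel ¬ of 1 = 0 (operand ≠ 0)
not D: Gödel ¬ of 0.22 = 0 (operand ≠ 0)
(not D → C): 0 ≤ 0.43, so result = 1
not (not D → C): Gödel ¬ of 1 = 0 (operand ≠ 0)
not not (not D → C): Gödel ¬ of 0 = 1 (operand is 0)
not A: Gödel ¬ of 0.66 = 0 (operand ≠ 0)
(D ∧ not A) = min(0.22, 0) = 0
not D: Gödel ¬ of 0.22 = 0 (operand ≠ 0)
not D: Gödel ¬ of 0.22 = 0 (operand ≠ 0)
(C ∧ not D) = min(0.43, 0) = 0
(not D ∨ (C ∧ not D)) = max(0, 0) = 0
not C: Gödel ¬ of 0.43 = 0 (operand ≠ 0)
((not D ∨ (C ∧ not D)) ∧ not C) = min(0, 0) = 0
((D ∧ not A) → ((not D ∨ (C ∧ not D)) ∧ not C)): 0 ≤ 0, so result = 1
(not not (not D → C) ∨ ((D ∧ not A) → ((not D ∨ (C ∧ not D)) ∧ not C))) = max(1, 1) = 1
(not not (not not D ∧ not A) → (not not (not D → C) ∨ ((D ∧ not A) → ((not D ∨ (C ∧ not D)) ∧ not C)))): 0 ≤ 1, so result = 1

1.00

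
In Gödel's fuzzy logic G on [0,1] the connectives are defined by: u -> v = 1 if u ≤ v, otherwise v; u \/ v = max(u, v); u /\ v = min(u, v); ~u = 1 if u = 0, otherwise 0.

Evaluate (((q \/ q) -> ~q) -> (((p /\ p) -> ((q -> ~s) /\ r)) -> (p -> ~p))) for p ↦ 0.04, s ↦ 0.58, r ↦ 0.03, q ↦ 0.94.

1.00

(q \/ q) = max(0.94, 0.94) = 0.94
~q: Gödel ¬ of 0.94 = 0 (operand ≠ 0)
((q \/ q) -> ~q): 0.94 > 0, so result = 0
(p /\ p) = min(0.04, 0.04) = 0.04
~s: Gödel ¬ of 0.58 = 0 (operand ≠ 0)
(q -> ~s): 0.94 > 0, so result = 0
((q -> ~s) /\ r) = min(0, 0.03) = 0
((p /\ p) -> ((q -> ~s) /\ r)): 0.04 > 0, so result = 0
~p: Gödel ¬ of 0.04 = 0 (operand ≠ 0)
(p -> ~p): 0.04 > 0, so result = 0
(((p /\ p) -> ((q -> ~s) /\ r)) -> (p -> ~p)): 0 ≤ 0, so result = 1
(((q \/ q) -> ~q) -> (((p /\ p) -> ((q -> ~s) /\ r)) -> (p -> ~p))): 0 ≤ 1, so result = 1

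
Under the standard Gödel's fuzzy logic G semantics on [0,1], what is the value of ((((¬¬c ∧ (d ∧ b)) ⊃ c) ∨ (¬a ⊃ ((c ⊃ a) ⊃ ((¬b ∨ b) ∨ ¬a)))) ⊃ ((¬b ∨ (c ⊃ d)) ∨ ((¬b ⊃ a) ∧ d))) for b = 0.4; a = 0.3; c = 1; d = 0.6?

¬c: Gödel ¬ of 1 = 0 (operand ≠ 0)
¬¬c: Gödel ¬ of 0 = 1 (operand is 0)
(d ∧ b) = min(0.6, 0.4) = 0.4
(¬¬c ∧ (d ∧ b)) = min(1, 0.4) = 0.4
((¬¬c ∧ (d ∧ b)) ⊃ c): 0.4 ≤ 1, so result = 1
¬a: Gödel ¬ of 0.3 = 0 (operand ≠ 0)
(c ⊃ a): 1 > 0.3, so result = 0.3
¬b: Gödel ¬ of 0.4 = 0 (operand ≠ 0)
(¬b ∨ b) = max(0, 0.4) = 0.4
¬a: Gödel ¬ of 0.3 = 0 (operand ≠ 0)
((¬b ∨ b) ∨ ¬a) = max(0.4, 0) = 0.4
((c ⊃ a) ⊃ ((¬b ∨ b) ∨ ¬a)): 0.3 ≤ 0.4, so result = 1
(¬a ⊃ ((c ⊃ a) ⊃ ((¬b ∨ b) ∨ ¬a))): 0 ≤ 1, so result = 1
(((¬¬c ∧ (d ∧ b)) ⊃ c) ∨ (¬a ⊃ ((c ⊃ a) ⊃ ((¬b ∨ b) ∨ ¬a)))) = max(1, 1) = 1
¬b: Gödel ¬ of 0.4 = 0 (operand ≠ 0)
(c ⊃ d): 1 > 0.6, so result = 0.6
(¬b ∨ (c ⊃ d)) = max(0, 0.6) = 0.6
¬b: Gödel ¬ of 0.4 = 0 (operand ≠ 0)
(¬b ⊃ a): 0 ≤ 0.3, so result = 1
((¬b ⊃ a) ∧ d) = min(1, 0.6) = 0.6
((¬b ∨ (c ⊃ d)) ∨ ((¬b ⊃ a) ∧ d)) = max(0.6, 0.6) = 0.6
((((¬¬c ∧ (d ∧ b)) ⊃ c) ∨ (¬a ⊃ ((c ⊃ a) ⊃ ((¬b ∨ b) ∨ ¬a)))) ⊃ ((¬b ∨ (c ⊃ d)) ∨ ((¬b ⊃ a) ∧ d))): 1 > 0.6, so result = 0.6

0.60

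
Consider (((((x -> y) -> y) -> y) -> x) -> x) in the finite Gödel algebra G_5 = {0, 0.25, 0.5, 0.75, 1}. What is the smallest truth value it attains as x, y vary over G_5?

The minimum is attained at x = 0.25, y = 0:
  (x -> y): 0.25 > 0, so result = 0
  ((x -> y) -> y): 0 ≤ 0, so result = 1
  (((x -> y) -> y) -> y): 1 > 0, so result = 0
  ((((x -> y) -> y) -> y) -> x): 0 ≤ 0.25, so result = 1
  (((((x -> y) -> y) -> y) -> x) -> x): 1 > 0.25, so result = 0.25
Checking all 25 assignments confirms none give a value below 0.25.

0.25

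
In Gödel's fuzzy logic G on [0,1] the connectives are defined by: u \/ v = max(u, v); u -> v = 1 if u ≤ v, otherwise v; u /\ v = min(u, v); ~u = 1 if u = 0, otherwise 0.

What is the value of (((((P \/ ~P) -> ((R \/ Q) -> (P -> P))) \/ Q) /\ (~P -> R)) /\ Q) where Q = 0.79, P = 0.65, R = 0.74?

0.79

~P: Gödel ¬ of 0.65 = 0 (operand ≠ 0)
(P \/ ~P) = max(0.65, 0) = 0.65
(R \/ Q) = max(0.74, 0.79) = 0.79
(P -> P): 0.65 ≤ 0.65, so result = 1
((R \/ Q) -> (P -> P)): 0.79 ≤ 1, so result = 1
((P \/ ~P) -> ((R \/ Q) -> (P -> P))): 0.65 ≤ 1, so result = 1
(((P \/ ~P) -> ((R \/ Q) -> (P -> P))) \/ Q) = max(1, 0.79) = 1
~P: Gödel ¬ of 0.65 = 0 (operand ≠ 0)
(~P -> R): 0 ≤ 0.74, so result = 1
((((P \/ ~P) -> ((R \/ Q) -> (P -> P))) \/ Q) /\ (~P -> R)) = min(1, 1) = 1
(((((P \/ ~P) -> ((R \/ Q) -> (P -> P))) \/ Q) /\ (~P -> R)) /\ Q) = min(1, 0.79) = 0.79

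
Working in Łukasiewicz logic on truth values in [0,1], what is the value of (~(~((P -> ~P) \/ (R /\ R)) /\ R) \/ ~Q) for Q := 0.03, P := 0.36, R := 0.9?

~P: Łukasiewicz ¬ gives 1 − 0.36 = 0.64
(P -> ~P): min(1, 1 − 0.36 + 0.64) = 1
(R /\ R) = min(0.9, 0.9) = 0.9
((P -> ~P) \/ (R /\ R)) = max(1, 0.9) = 1
~((P -> ~P) \/ (R /\ R)): Łukasiewicz ¬ gives 1 − 1 = 0
(~((P -> ~P) \/ (R /\ R)) /\ R) = min(0, 0.9) = 0
~(~((P -> ~P) \/ (R /\ R)) /\ R): Łukasiewicz ¬ gives 1 − 0 = 1
~Q: Łukasiewicz ¬ gives 1 − 0.03 = 0.97
(~(~((P -> ~P) \/ (R /\ R)) /\ R) \/ ~Q) = max(1, 0.97) = 1

1.00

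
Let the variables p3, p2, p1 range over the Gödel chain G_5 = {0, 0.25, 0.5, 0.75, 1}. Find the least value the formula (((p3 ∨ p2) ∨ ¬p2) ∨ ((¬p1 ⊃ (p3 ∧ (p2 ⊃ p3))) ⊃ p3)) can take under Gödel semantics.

The minimum is attained at p3 = 0, p2 = 0.25, p1 = 0.25:
  (p3 ∨ p2) = max(0, 0.25) = 0.25
  ¬p2: Gödel ¬ of 0.25 = 0 (operand ≠ 0)
  ((p3 ∨ p2) ∨ ¬p2) = max(0.25, 0) = 0.25
  ¬p1: Gödel ¬ of 0.25 = 0 (operand ≠ 0)
  (p2 ⊃ p3): 0.25 > 0, so result = 0
  (p3 ∧ (p2 ⊃ p3)) = min(0, 0) = 0
  (¬p1 ⊃ (p3 ∧ (p2 ⊃ p3))): 0 ≤ 0, so result = 1
  ((¬p1 ⊃ (p3 ∧ (p2 ⊃ p3))) ⊃ p3): 1 > 0, so result = 0
  (((p3 ∨ p2) ∨ ¬p2) ∨ ((¬p1 ⊃ (p3 ∧ (p2 ⊃ p3))) ⊃ p3)) = max(0.25, 0) = 0.25
Checking all 125 assignments confirms none give a value below 0.25.

0.25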